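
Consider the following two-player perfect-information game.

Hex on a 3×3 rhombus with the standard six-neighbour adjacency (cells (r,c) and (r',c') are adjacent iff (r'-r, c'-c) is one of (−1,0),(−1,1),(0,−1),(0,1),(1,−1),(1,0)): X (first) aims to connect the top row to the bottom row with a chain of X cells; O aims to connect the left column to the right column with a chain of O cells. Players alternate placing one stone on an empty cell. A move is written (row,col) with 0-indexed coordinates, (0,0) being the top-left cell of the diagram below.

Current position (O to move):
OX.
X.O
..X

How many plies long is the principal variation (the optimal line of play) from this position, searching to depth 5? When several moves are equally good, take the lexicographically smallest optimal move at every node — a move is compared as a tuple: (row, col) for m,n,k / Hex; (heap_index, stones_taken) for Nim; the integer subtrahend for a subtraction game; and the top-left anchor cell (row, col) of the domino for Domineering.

PV length from [OX./X.O/..X]: 3 plies

[OX./X.O/..X] O move#1: (0,2):-1/OXO/X.O/..X, (1,1):-1/OX./XOO/..X, (2,0):+1/OX./X.O/O.X*, (2,1):-1/OX./X.O/.OX
[OX./X.O/O.X] X move#2: (0,2):-1/OXX/X.O/O.X*, (1,1):-1/OX./XXO/O.X, (2,1):-1/OX./X.O/OXX
[OXX/X.O/O.X] O move#3: (1,1):+1/OXX/XOO/O.X*, (2,1):+1/OXX/X.O/OOX
[OXX/XOO/O.X] end (terminal -1, X#4); searched OX./X.O/..X to 5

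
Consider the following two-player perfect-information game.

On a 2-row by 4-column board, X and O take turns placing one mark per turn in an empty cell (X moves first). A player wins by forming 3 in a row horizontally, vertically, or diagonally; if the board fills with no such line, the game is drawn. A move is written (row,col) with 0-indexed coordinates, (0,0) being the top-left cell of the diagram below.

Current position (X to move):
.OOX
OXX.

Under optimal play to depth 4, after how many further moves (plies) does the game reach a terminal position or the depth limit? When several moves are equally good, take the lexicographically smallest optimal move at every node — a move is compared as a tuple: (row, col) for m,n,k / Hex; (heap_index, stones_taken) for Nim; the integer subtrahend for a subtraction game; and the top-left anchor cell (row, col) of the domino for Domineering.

PV length from [.OOX/OXX.]: 1 ply

p1 X@[.OOX/OXX.]: (0,0)[XOOX/OXX.]+0 (1,3)[.OOX/OXXX]+1*
p2 O@[.OOX/OXXX] terminal -1; root [.OOX/OXX.] d4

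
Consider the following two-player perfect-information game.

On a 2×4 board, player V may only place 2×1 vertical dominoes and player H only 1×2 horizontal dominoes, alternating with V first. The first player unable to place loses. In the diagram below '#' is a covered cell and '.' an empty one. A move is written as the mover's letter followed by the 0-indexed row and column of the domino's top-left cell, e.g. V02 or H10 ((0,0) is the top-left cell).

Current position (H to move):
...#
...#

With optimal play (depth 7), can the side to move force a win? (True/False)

ply 1, H at ...#/...# | H00=+1→##.#/...#*; H01=+1→.###/...#; H10=+1→...#/##.#; H11=+1→...#/.###
ply 2, V at ##.#/...# | V02=-1→####/..##*
ply 3, H at ####/..## | H10=+1→####/####*
ply 4: ####/#### is terminal -1 (V); from ...#/...# depth 7

H winning at [...#/...#]: True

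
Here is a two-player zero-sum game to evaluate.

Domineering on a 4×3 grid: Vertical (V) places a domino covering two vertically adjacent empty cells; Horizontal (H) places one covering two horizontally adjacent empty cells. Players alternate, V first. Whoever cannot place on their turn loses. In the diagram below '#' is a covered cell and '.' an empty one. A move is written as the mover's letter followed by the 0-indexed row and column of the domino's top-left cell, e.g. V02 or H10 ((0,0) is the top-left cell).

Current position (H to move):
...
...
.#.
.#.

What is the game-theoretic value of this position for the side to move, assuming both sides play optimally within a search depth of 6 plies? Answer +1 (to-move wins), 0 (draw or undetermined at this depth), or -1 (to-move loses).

value(.../.../.#./.#., H) = -1

[.../.../.#./.#.] H move#1: H00:-1/##./.../.#./.#.*, H01:-1/.##/.../.#./.#., H10:-1/.../##./.#./.#., H11:-1/.../.##/.#./.#.
[##./.../.#./.#.] V move#2: V02:+1/###/..#/.#./.#.*, V10:+1/##./#../##./.#., V12:+1/##./..#/.##/.#., V20:+1/##./.../##./##., V22:+1/##./.../.##/.##
[###/..#/.#./.#.] H move#3: H10:-1/###/###/.#./.#.*
[###/###/.#./.#.] V move#4: V20:+1/###/###/##./##.*, V22:+1/###/###/.##/.##
[###/###/##./##.] end (terminal -1, H#5); searched .../.../.#./.#. to 6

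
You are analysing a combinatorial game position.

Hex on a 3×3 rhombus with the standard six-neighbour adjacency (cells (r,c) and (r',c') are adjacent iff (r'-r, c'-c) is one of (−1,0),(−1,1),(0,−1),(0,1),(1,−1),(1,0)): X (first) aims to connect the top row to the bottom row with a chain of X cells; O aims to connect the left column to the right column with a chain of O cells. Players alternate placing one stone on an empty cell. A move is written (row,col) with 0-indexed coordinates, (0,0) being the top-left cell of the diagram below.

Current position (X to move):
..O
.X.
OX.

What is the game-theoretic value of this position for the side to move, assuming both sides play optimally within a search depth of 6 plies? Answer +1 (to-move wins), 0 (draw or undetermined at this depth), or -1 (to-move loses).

value(..O/.X./OX., X) = +1

ply 1, X at ..O/.X./OX. | (0,0)=+1→X.O/.X./OX.*; (0,1)=+1→.XO/.X./OX.; (1,0)=+1→..O/XX./OX.; (1,2)=-1→..O/.XX/OX.; (2,2)=-1→..O/.X./OXX
ply 2, O at X.O/.X./OX. | (0,1)=-1→XOO/.X./OX.*; (1,0)=-1→X.O/OX./OX.; (1,2)=-1→X.O/.XO/OX.; (2,2)=-1→X.O/.X./OXO
ply 3, X at XOO/.X./OX. | (1,0)=+1→XOO/XX./OX.*; (1,2)=-1→XOO/.XX/OX.; (2,2)=-1→XOO/.X./OXX
ply 4: XOO/XX./OX. is terminal -1 (O); from ..O/.X./OX. depth 6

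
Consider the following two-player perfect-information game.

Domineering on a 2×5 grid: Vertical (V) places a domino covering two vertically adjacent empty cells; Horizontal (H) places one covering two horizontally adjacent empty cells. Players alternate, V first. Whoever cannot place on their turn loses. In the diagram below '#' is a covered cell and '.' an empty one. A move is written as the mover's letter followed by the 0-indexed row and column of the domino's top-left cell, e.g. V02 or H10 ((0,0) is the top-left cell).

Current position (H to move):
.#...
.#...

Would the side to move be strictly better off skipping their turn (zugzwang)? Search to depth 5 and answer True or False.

zugzwang(.#.../.#..., H) = False

ply 1, H at .#.../.#... | H02=-1→.###./.#...*; H03=-1→.#.##/.#...; H12=-1→.#.../.###.; H13=-1→.#.../.#.##
ply 2, V at .###./.#... | V00=-1→####./##...; V04=+1→.####/.#..#*
ply 3, H at .####/.#..# | H12=-1→.####/.####*
ply 4, V at .####/.#### | V00=+1→#####/#####*
ply 5: #####/##### is terminal -1 (H); from .#.../.#... depth 5
if H skipped the turn, V would face:
~ ply 1, V at .#.../.#... | V00=-1→##.../##...; V02=-1→.##../.##..; V03=+1→.#.#./.#.#.*; V04=-1→.#..#/.#..#
~ ply 2: .#.#./.#.#. is terminal -1 (H); from .#.../.#... depth 5
compare (H): move=-1 vs pass=-1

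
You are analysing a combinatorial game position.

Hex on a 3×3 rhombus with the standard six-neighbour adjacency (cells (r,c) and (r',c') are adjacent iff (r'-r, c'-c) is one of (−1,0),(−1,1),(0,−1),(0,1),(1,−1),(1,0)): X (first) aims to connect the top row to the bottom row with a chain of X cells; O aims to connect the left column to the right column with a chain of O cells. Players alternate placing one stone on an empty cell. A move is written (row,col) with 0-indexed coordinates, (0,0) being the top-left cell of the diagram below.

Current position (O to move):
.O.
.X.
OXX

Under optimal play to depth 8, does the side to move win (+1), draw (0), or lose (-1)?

value(.O./.X./OXX, O) = +1

ply 1, O at .O./.X./OXX | (0,0)=-1→OO./.X./OXX; (0,2)=+1→.OO/.X./OXX*; (1,0)=-1→.O./OX./OXX; (1,2)=-1→.O./.XO/OXX
ply 2, X at .OO/.X./OXX | (0,0)=-1→XOO/.X./OXX*; (1,0)=-1→.OO/XX./OXX; (1,2)=-1→.OO/.XX/OXX
ply 3, O at XOO/.X./OXX | (1,0)=+1→XOO/OX./OXX*; (1,2)=-1→XOO/.XO/OXX
ply 4: XOO/OX./OXX is terminal -1 (X); from .O./.X./OXX depth 8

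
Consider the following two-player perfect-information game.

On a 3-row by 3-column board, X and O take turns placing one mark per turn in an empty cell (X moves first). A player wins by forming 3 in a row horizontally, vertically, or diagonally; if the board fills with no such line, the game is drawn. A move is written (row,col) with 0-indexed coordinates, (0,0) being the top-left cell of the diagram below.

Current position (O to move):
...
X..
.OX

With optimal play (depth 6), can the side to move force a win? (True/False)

O winning at [.../X../.OX]: False

p1 O@[.../X../.OX]: (0,0)[O../X../.OX]-1 (0,1)[.O./X../.OX]-1 (0,2)[..O/X../.OX]-1 (1,1)[.../XO./.OX]+0* (1,2)[.../X.O/.OX]-1 (2,0)[.../X../OOX]-1
p2 X@[.../XO./.OX]: (0,0)[X../XO./.OX]-1 (0,1)[.X./XO./.OX]+0* (0,2)[..X/XO./.OX]-1 (1,2)[.../XOX/.OX]-1 (2,0)[.../XO./XOX]-1
p3 O@[.X./XO./.OX]: (0,0)[OX./XO./.OX]+0* (0,2)[.XO/XO./.OX]+0 (1,2)[.X./XOO/.OX]-1 (2,0)[.X./XO./OOX]-1
p4 X@[OX./XO./.OX]: (0,2)[OXX/XO./.OX]+0* (1,2)[OX./XOX/.OX]+0 (2,0)[OX./XO./XOX]+0
p5 O@[OXX/XO./.OX]: (1,2)[OXX/XOO/.OX]+0* (2,0)[OXX/XO./OOX]-1
p6 X@[OXX/XOO/.OX]: (2,0)[OXX/XOO/XOX]+0*
p7 O@[OXX/XOO/XOX] terminal +0; root [.../X../.OX] d6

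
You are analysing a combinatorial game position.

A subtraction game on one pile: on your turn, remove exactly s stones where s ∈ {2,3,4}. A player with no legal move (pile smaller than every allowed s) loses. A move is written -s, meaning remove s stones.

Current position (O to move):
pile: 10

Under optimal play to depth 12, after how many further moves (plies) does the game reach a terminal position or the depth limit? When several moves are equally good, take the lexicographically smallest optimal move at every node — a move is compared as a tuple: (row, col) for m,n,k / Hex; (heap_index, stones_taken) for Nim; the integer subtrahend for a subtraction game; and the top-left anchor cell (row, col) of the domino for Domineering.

PV length from [10]: 3 plies

ply 1, O at 10 | -2=-1→8; -3=+1→7*; -4=+1→6
ply 2, X at 7 | -2=-1→5*; -3=-1→4; -4=-1→3
ply 3, O at 5 | -2=-1→3; -3=-1→2; -4=+1→1*
ply 4: 1 is terminal -1 (X); from 10 depth 12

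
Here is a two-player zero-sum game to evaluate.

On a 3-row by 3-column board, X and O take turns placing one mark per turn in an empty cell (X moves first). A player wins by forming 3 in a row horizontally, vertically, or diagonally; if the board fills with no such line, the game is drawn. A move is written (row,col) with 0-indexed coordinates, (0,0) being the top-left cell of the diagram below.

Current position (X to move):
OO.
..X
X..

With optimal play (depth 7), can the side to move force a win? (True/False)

ply 1, X at OO./..X/X.. | (0,2)=+1→OOX/..X/X..*; (1,0)=-1→OO./X.X/X..; (1,1)=-1→OO./.XX/X..; (2,1)=-1→OO./..X/XX.; (2,2)=-1→OO./..X/X.X
ply 2, O at OOX/..X/X.. | (1,0)=-1→OOX/O.X/X..*; (1,1)=-1→OOX/.OX/X..; (2,1)=-1→OOX/..X/XO.; (2,2)=-1→OOX/..X/X.O
ply 3, X at OOX/O.X/X.. | (1,1)=+1→OOX/OXX/X..*; (2,1)=+1→OOX/O.X/XX.; (2,2)=+1→OOX/O.X/X.X
ply 4: OOX/OXX/X.. is terminal -1 (O); from OO./..X/X.. depth 7

X winning at [OO./..X/X..]: True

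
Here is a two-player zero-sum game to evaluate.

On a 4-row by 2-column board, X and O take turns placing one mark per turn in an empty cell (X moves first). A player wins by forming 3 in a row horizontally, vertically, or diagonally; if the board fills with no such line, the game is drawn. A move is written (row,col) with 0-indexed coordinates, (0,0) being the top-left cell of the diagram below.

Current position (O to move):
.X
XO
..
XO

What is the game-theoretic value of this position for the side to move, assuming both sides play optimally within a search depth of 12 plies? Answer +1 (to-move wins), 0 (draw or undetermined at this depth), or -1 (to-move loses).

ply 1, O at .X/XO/../XO | (0,0)=-1→OX/XO/../XO; (2,0)=+0→.X/XO/O./XO; (2,1)=+1→.X/XO/.O/XO*
ply 2: .X/XO/.O/XO is terminal -1 (X); from .X/XO/../XO depth 12

value(.X/XO/../XO, O) = +1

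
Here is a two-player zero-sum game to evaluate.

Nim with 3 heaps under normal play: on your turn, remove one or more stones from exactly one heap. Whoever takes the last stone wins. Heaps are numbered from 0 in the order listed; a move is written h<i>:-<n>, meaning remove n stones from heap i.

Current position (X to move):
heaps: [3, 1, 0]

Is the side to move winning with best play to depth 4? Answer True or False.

p1 X@[(3,1,0)]: h0:-1[(2,1,0)]-1 h0:-2[(1,1,0)]+1* h0:-3[(0,1,0)]-1 h1:-1[(3,0,0)]-1
p2 O@[(1,1,0)]: h0:-1[(0,1,0)]-1* h1:-1[(1,0,0)]-1
p3 X@[(0,1,0)]: h1:-1[(0,0,0)]+1*
p4 O@[(0,0,0)] terminal -1; root [(3,1,0)] d4

X winning at [(3,1,0)]: True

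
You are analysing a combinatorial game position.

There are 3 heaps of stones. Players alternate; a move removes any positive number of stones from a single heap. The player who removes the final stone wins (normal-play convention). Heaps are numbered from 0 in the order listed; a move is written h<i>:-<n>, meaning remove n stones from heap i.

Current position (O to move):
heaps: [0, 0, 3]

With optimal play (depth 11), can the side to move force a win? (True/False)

O winning at [(0,0,3)]: True

ply 1, O at (0,0,3) | h2:-1=-1→(0,0,2); h2:-2=-1→(0,0,1); h2:-3=+1→(0,0,0)*
ply 2: (0,0,0) is terminal -1 (X); from (0,0,3) depth 11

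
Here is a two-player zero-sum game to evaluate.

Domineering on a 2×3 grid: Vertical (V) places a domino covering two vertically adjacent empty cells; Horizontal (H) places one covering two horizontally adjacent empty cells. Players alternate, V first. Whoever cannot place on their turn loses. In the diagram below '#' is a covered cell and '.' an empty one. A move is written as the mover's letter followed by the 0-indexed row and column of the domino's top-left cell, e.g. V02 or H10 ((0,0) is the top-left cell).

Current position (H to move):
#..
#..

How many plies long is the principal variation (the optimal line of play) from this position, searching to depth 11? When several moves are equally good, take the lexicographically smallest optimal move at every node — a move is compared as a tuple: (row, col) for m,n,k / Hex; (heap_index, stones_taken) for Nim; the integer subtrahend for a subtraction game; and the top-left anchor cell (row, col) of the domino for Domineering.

PV length from [#../#..]: 1 ply

p1 H@[#../#..]: H01[###/#..]+1* H11[#../###]+1
p2 V@[###/#..] terminal -1; root [#../#..] d11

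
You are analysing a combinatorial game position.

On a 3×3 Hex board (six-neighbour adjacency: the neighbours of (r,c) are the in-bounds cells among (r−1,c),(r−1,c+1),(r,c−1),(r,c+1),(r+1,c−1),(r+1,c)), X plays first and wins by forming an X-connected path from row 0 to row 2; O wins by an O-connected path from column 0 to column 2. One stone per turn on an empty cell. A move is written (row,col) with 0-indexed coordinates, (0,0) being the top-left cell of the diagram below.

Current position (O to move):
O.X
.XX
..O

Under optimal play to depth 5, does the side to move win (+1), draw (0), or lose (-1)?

value(O.X/.XX/..O, O) = -1

p1 O@[O.X/.XX/..O]: (0,1)[OOX/.XX/..O]-1* (1,0)[O.X/OXX/..O]-1 (2,0)[O.X/.XX/O.O]-1 (2,1)[O.X/.XX/.OO]-1
p2 X@[OOX/.XX/..O]: (1,0)[OOX/XXX/..O]+1* (2,0)[OOX/.XX/X.O]+1 (2,1)[OOX/.XX/.XO]+1
p3 O@[OOX/XXX/..O]: (2,0)[OOX/XXX/O.O]-1* (2,1)[OOX/XXX/.OO]-1
p4 X@[OOX/XXX/O.O]: (2,1)[OOX/XXX/OXO]+1*
p5 O@[OOX/XXX/OXO] terminal -1; root [O.X/.XX/..O] d5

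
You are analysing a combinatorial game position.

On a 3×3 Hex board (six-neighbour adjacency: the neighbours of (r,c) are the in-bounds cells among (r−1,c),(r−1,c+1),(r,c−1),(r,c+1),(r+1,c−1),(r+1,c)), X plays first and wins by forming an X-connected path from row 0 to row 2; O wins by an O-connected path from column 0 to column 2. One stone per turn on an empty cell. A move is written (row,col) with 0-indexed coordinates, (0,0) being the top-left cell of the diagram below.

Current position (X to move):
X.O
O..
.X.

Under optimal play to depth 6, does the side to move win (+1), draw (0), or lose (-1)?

value(X.O/O../.X., X) = -1

ply 1, X at X.O/O../.X. | (0,1)=-1→XXO/O../.X.*; (1,1)=-1→X.O/OX./.X.; (1,2)=-1→X.O/O.X/.X.; (2,0)=-1→X.O/O../XX.; (2,2)=-1→X.O/O../.XX
ply 2, O at XXO/O../.X. | (1,1)=+1→XXO/OO./.X.*; (1,2)=-1→XXO/O.O/.X.; (2,0)=-1→XXO/O../OX.; (2,2)=-1→XXO/O../.XO
ply 3: XXO/OO./.X. is terminal -1 (X); from X.O/O../.X. depth 6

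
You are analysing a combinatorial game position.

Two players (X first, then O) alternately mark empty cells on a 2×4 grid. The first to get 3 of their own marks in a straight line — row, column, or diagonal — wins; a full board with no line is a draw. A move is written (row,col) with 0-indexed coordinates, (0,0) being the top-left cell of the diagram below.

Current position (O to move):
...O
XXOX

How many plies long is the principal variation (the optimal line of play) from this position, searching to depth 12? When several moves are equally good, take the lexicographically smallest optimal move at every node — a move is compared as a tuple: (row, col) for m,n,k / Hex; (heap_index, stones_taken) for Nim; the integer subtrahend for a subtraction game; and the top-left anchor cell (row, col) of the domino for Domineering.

[...O/XXOX] O move#1: (0,0):+0/O..O/XXOX*, (0,1):+0/.O.O/XXOX, (0,2):+0/..OO/XXOX
[O..O/XXOX] X move#2: (0,1):+0/OX.O/XXOX*, (0,2):+0/O.XO/XXOX
[OX.O/XXOX] O move#3: (0,2):+0/OXOO/XXOX*
[OXOO/XXOX] end (terminal +0, X#4); searched ...O/XXOX to 12

PV length from [...O/XXOX]: 3 plies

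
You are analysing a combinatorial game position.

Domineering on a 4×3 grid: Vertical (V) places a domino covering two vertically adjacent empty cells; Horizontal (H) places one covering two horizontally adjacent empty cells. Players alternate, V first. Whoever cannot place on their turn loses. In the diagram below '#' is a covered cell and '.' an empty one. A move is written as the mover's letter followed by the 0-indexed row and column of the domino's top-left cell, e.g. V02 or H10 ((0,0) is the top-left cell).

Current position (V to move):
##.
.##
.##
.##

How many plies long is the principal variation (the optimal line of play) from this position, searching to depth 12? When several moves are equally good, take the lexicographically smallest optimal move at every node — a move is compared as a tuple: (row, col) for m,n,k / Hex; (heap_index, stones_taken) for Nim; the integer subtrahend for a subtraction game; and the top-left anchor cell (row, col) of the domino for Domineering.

PV length from [##./.##/.##/.##]: 1 ply

ply 1, V at ##./.##/.##/.## | V10=+1→##./###/###/.##*; V20=+1→##./.##/###/###
ply 2: ##./###/###/.## is terminal -1 (H); from ##./.##/.##/.## depth 12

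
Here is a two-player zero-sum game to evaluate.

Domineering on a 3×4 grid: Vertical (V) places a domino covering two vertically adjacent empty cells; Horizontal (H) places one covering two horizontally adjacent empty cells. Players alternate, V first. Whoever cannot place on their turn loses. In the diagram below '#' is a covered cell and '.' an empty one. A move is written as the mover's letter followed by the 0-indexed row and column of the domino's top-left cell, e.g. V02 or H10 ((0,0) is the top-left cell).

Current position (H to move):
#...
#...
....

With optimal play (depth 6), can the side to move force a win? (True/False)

[#.../#.../....] H move#1: H01:-1/###./#.../...., H02:-1/#.##/#.../...., H11:+1/#.../###./....*, H12:+1/#.../#.##/...., H20:-1/#.../#.../##.., H21:-1/#.../#.../.##., H22:-1/#.../#.../..##
[#.../###./....] V move#2: V03:-1/#..#/####/....*, V13:-1/#.../####/...#
[#..#/####/....] H move#3: H01:+1/####/####/....*, H20:+1/#..#/####/##.., H21:+1/#..#/####/.##., H22:+1/#..#/####/..##
[####/####/....] end (terminal -1, V#4); searched #.../#.../.... to 6

H winning at [#.../#.../....]: True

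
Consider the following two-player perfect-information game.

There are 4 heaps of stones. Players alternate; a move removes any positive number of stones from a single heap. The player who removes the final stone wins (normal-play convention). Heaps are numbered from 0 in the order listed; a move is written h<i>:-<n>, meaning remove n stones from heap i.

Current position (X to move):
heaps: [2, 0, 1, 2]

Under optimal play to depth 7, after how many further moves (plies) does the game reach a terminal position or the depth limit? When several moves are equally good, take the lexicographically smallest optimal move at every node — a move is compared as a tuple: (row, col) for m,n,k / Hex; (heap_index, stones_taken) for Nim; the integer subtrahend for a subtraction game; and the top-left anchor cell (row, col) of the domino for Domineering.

ply 1, X at (2,0,1,2) | h0:-1=-1→(1,0,1,2); h0:-2=-1→(0,0,1,2); h2:-1=+1→(2,0,0,2)*; h3:-1=-1→(2,0,1,1); h3:-2=-1→(2,0,1,0)
ply 2, O at (2,0,0,2) | h0:-1=-1→(1,0,0,2)*; h0:-2=-1→(0,0,0,2); h3:-1=-1→(2,0,0,1); h3:-2=-1→(2,0,0,0)
ply 3, X at (1,0,0,2) | h0:-1=-1→(0,0,0,2); h3:-1=+1→(1,0,0,1)*; h3:-2=-1→(1,0,0,0)
ply 4, O at (1,0,0,1) | h0:-1=-1→(0,0,0,1)*; h3:-1=-1→(1,0,0,0)
ply 5, X at (0,0,0,1) | h3:-1=+1→(0,0,0,0)*
ply 6: (0,0,0,0) is terminal -1 (O); from (2,0,1,2) depth 7

PV length from [(2,0,1,2)]: 5 plies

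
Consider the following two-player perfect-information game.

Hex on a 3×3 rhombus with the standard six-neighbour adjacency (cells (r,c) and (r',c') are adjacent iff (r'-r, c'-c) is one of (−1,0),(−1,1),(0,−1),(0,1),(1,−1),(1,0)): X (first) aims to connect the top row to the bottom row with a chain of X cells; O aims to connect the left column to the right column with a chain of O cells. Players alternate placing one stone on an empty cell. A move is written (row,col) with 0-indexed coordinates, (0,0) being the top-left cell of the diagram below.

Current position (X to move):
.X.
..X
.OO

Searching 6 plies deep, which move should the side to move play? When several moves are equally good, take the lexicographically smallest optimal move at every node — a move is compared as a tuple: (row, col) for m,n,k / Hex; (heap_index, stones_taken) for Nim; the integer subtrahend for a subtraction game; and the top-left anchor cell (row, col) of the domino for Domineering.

p1 X@[.X./..X/.OO]: (0,0)[XX./..X/.OO]-1 (0,2)[.XX/..X/.OO]-1 (1,0)[.X./X.X/.OO]-1 (1,1)[.X./.XX/.OO]-1 (2,0)[.X./..X/XOO]+1*
p2 O@[.X./..X/XOO]: (0,0)[OX./..X/XOO]-1* (0,2)[.XO/..X/XOO]-1 (1,0)[.X./O.X/XOO]-1 (1,1)[.X./.OX/XOO]-1
p3 X@[OX./..X/XOO]: (0,2)[OXX/..X/XOO]+1* (1,0)[OX./X.X/XOO]+1 (1,1)[OX./.XX/XOO]+1
p4 O@[OXX/..X/XOO]: (1,0)[OXX/O.X/XOO]-1* (1,1)[OXX/.OX/XOO]-1
p5 X@[OXX/O.X/XOO]: (1,1)[OXX/OXX/XOO]+1*
p6 O@[OXX/OXX/XOO] terminal -1; root [.X./..X/.OO] d6

X's best at [.X./..X/.OO]: (2,0)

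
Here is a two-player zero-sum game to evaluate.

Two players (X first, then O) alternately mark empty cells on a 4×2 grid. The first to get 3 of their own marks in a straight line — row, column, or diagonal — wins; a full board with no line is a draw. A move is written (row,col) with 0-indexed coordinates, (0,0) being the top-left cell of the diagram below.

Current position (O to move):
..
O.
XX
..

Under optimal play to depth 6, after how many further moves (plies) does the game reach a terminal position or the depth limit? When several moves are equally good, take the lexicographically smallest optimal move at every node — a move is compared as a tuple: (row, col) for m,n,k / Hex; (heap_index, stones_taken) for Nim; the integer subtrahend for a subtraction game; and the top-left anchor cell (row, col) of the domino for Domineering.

PV length from [../O./XX/..]: 5 plies

p1 O@[../O./XX/..]: (0,0)[O./O./XX/..]-1 (0,1)[.O/O./XX/..]+0* (1,1)[../OO/XX/..]+0 (3,0)[../O./XX/O.]-1 (3,1)[../O./XX/.O]+0
p2 X@[.O/O./XX/..]: (0,0)[XO/O./XX/..]+0* (1,1)[.O/OX/XX/..]+0 (3,0)[.O/O./XX/X.]+0 (3,1)[.O/O./XX/.X]+0
p3 O@[XO/O./XX/..]: (1,1)[XO/OO/XX/..]+0* (3,0)[XO/O./XX/O.]+0 (3,1)[XO/O./XX/.O]+0
p4 X@[XO/OO/XX/..]: (3,0)[XO/OO/XX/X.]+0* (3,1)[XO/OO/XX/.X]+0
p5 O@[XO/OO/XX/X.]: (3,1)[XO/OO/XX/XO]+0*
p6 X@[XO/OO/XX/XO] terminal +0; root [../O./XX/..] d6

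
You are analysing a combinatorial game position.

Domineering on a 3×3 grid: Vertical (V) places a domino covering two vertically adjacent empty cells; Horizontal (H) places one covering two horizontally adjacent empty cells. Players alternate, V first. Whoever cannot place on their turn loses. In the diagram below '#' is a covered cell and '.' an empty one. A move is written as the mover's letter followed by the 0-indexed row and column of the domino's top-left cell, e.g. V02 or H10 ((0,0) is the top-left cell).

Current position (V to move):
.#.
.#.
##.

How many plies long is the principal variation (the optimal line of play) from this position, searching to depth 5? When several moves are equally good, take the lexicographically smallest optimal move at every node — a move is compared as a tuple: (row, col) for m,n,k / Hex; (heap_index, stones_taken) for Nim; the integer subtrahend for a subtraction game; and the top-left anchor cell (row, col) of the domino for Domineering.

p1 V@[.#./.#./##.]: V00[##./##./##.]+1* V02[.##/.##/##.]+1 V12[.#./.##/###]+1
p2 H@[##./##./##.] terminal -1; root [.#./.#./##.] d5

PV length from [.#./.#./##.]: 1 ply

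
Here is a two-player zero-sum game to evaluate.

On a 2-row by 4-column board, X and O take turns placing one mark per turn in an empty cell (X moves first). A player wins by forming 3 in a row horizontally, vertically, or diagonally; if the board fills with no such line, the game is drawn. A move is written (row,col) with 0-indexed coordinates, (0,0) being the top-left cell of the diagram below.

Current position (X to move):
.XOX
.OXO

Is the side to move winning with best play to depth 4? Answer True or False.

[.XOX/.OXO] X move#1: (0,0):+0/XXOX/.OXO*, (1,0):+0/.XOX/XOXO
[XXOX/.OXO] O move#2: (1,0):+0/XXOX/OOXO*
[XXOX/OOXO] end (terminal +0, X#3); searched .XOX/.OXO to 4

X winning at [.XOX/.OXO]: False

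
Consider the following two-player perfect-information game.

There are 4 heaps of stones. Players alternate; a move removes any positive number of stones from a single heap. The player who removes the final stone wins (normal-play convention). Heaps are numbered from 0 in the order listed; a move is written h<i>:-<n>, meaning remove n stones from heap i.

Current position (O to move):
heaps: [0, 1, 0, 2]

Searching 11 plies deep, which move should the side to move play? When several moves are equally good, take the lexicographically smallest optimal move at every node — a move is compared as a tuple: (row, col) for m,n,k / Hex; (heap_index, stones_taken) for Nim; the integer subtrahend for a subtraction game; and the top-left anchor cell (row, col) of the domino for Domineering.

p1 O@[(0,1,0,2)]: h1:-1[(0,0,0,2)]-1 h3:-1[(0,1,0,1)]+1* h3:-2[(0,1,0,0)]-1
p2 X@[(0,1,0,1)]: h1:-1[(0,0,0,1)]-1* h3:-1[(0,1,0,0)]-1
p3 O@[(0,0,0,1)]: h3:-1[(0,0,0,0)]+1*
p4 X@[(0,0,0,0)] terminal -1; root [(0,1,0,2)] d11

O's best at [(0,1,0,2)]: h3:-1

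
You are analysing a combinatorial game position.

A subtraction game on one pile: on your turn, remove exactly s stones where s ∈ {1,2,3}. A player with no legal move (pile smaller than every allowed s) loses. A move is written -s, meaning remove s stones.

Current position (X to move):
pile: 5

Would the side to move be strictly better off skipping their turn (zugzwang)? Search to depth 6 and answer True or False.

zugzwang(5, X) = False

[5] X move#1: -1:+1/4*, -2:-1/3, -3:-1/2
[4] O move#2: -1:-1/3*, -2:-1/2, -3:-1/1
[3] X move#3: -1:-1/2, -2:-1/1, -3:+1/0*
[0] end (terminal -1, O#4); searched 5 to 6
pass branch (O moves first from the same position):
  | [5] O move#1: -1:+1/4*, -2:-1/3, -3:-1/2
  | [4] X move#2: -1:-1/3*, -2:-1/2, -3:-1/1
  | [3] O move#3: -1:-1/2, -2:-1/1, -3:+1/0*
  | [0] end (terminal -1, X#4); searched 5 to 6
X moving scores +1; X passing scores -1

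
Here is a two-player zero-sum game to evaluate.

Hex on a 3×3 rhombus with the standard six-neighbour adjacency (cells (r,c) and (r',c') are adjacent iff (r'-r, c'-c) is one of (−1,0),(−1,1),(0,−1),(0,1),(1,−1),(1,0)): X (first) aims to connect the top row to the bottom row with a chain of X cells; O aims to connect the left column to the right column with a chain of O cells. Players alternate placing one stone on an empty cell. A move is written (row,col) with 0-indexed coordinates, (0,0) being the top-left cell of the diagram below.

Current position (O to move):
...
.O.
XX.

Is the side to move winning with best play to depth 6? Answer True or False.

O winning at [.../.O./XX.]: True

p1 O@[.../.O./XX.]: (0,0)[O../.O./XX.]+1* (0,1)[.O./.O./XX.]+1 (0,2)[..O/.O./XX.]-1 (1,0)[.../OO./XX.]+1 (1,2)[.../.OO/XX.]-1 (2,2)[.../.O./XXO]-1
p2 X@[O../.O./XX.]: (0,1)[OX./.O./XX.]-1* (0,2)[O.X/.O./XX.]-1 (1,0)[O../XO./XX.]-1 (1,2)[O../.OX/XX.]-1 (2,2)[O../.O./XXX]-1
p3 O@[OX./.O./XX.]: (0,2)[OXO/.O./XX.]-1 (1,0)[OX./OO./XX.]+1* (1,2)[OX./.OO/XX.]-1 (2,2)[OX./.O./XXO]-1
p4 X@[OX./OO./XX.]: (0,2)[OXX/OO./XX.]-1* (1,2)[OX./OOX/XX.]-1 (2,2)[OX./OO./XXX]-1
p5 O@[OXX/OO./XX.]: (1,2)[OXX/OOO/XX.]+1* (2,2)[OXX/OO./XXO]-1
p6 X@[OXX/OOO/XX.] terminal -1; root [.../.O./XX.] d6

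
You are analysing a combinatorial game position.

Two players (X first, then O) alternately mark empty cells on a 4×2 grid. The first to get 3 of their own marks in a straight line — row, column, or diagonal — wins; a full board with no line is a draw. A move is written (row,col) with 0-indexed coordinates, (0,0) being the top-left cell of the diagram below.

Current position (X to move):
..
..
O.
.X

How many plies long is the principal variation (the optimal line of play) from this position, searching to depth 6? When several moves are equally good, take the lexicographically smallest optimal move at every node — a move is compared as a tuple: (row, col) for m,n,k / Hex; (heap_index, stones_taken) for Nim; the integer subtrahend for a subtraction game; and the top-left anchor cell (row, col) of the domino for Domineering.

PV length from [../../O./.X]: 6 plies

ply 1, X at ../../O./.X | (0,0)=+0→X./../O./.X*; (0,1)=-1→.X/../O./.X; (1,0)=+0→../X./O./.X; (1,1)=+0→../.X/O./.X; (2,1)=+0→../../OX/.X; (3,0)=+0→../../O./XX
ply 2, O at X./../O./.X | (0,1)=+0→XO/../O./.X*; (1,0)=+0→X./O./O./.X; (1,1)=+0→X./.O/O./.X; (2,1)=+0→X./../OO/.X; (3,0)=+0→X./../O./OX
ply 3, X at XO/../O./.X | (1,0)=+0→XO/X./O./.X*; (1,1)=+0→XO/.X/O./.X; (2,1)=+0→XO/../OX/.X; (3,0)=+0→XO/../O./XX
ply 4, O at XO/X./O./.X | (1,1)=+0→XO/XO/O./.X*; (2,1)=+0→XO/X./OO/.X; (3,0)=+0→XO/X./O./OX
ply 5, X at XO/XO/O./.X | (2,1)=+0→XO/XO/OX/.X*; (3,0)=-1→XO/XO/O./XX
ply 6, O at XO/XO/OX/.X | (3,0)=+0→XO/XO/OX/OX*
ply 7: XO/XO/OX/OX is terminal +0 (X); from ../../O./.X depth 6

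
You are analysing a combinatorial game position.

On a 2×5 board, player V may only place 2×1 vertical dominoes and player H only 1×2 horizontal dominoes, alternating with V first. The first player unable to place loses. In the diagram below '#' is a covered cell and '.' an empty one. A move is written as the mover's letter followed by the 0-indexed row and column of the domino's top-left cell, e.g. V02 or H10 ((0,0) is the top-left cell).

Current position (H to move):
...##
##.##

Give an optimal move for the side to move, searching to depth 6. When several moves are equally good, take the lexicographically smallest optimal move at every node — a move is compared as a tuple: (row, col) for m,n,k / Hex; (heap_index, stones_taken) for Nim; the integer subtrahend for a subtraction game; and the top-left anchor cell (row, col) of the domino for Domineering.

H's best at [...##/##.##]: H01

ply 1, H at ...##/##.## | H00=-1→##.##/##.##; H01=+1→.####/##.##*
ply 2: .####/##.## is terminal -1 (V); from ...##/##.## depth 6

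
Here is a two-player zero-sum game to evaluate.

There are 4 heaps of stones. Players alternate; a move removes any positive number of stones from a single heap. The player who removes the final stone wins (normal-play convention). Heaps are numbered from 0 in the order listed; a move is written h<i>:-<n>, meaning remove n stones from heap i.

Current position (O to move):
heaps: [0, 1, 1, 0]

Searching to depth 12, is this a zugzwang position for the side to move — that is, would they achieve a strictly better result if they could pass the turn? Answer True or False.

zugzwang((0,1,1,0), O) = True

p1 O@[(0,1,1,0)]: h1:-1[(0,0,1,0)]-1* h2:-1[(0,1,0,0)]-1
p2 X@[(0,0,1,0)]: h2:-1[(0,0,0,0)]+1*
p3 O@[(0,0,0,0)] terminal -1; root [(0,1,1,0)] d12
pass branch (X moves first from the same position):
  | p1 X@[(0,1,1,0)]: h1:-1[(0,0,1,0)]-1* h2:-1[(0,1,0,0)]-1
  | p2 O@[(0,0,1,0)]: h2:-1[(0,0,0,0)]+1*
  | p3 X@[(0,0,0,0)] terminal -1; root [(0,1,1,0)] d12
O moving scores -1; O passing scores +1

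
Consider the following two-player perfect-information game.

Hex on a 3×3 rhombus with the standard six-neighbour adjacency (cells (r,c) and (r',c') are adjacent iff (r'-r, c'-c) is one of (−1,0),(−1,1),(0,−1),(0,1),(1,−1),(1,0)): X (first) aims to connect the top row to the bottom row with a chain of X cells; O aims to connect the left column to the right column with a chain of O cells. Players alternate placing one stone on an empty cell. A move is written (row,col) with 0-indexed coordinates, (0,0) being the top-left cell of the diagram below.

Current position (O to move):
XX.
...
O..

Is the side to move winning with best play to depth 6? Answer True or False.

O winning at [XX./.../O..]: True

[XX./.../O..] O move#1: (0,2):+1/XXO/.../O..*, (1,0):-1/XX./O../O.., (1,1):+1/XX./.O./O.., (1,2):+1/XX./..O/O.., (2,1):+1/XX./.../OO., (2,2):+1/XX./.../O.O
[XXO/.../O..] X move#2: (1,0):-1/XXO/X../O..*, (1,1):-1/XXO/.X./O.., (1,2):-1/XXO/..X/O.., (2,1):-1/XXO/.../OX., (2,2):-1/XXO/.../O.X
[XXO/X../O..] O move#3: (1,1):+1/XXO/XO./O..*, (1,2):+1/XXO/X.O/O.., (2,1):+1/XXO/X../OO., (2,2):+1/XXO/X../O.O
[XXO/XO./O..] end (terminal -1, X#4); searched XX./.../O.. to 6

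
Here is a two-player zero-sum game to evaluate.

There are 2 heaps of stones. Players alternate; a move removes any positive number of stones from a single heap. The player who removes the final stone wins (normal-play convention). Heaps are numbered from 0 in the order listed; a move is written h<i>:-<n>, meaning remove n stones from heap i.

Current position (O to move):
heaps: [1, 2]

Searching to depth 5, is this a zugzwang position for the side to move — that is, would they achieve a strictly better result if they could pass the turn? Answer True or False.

zugzwang((1,2), O) = False

ply 1, O at (1,2) | h0:-1=-1→(0,2); h1:-1=+1→(1,1)*; h1:-2=-1→(1,0)
ply 2, X at (1,1) | h0:-1=-1→(0,1)*; h1:-1=-1→(1,0)
ply 3, O at (0,1) | h1:-1=+1→(0,0)*
ply 4: (0,0) is terminal -1 (X); from (1,2) depth 5
if O skipped the turn, X would face:
~ ply 1, X at (1,2) | h0:-1=-1→(0,2); h1:-1=+1→(1,1)*; h1:-2=-1→(1,0)
~ ply 2, O at (1,1) | h0:-1=-1→(0,1)*; h1:-1=-1→(1,0)
~ ply 3, X at (0,1) | h1:-1=+1→(0,0)*
~ ply 4: (0,0) is terminal -1 (O); from (1,2) depth 5
compare (O): move=+1 vs pass=-1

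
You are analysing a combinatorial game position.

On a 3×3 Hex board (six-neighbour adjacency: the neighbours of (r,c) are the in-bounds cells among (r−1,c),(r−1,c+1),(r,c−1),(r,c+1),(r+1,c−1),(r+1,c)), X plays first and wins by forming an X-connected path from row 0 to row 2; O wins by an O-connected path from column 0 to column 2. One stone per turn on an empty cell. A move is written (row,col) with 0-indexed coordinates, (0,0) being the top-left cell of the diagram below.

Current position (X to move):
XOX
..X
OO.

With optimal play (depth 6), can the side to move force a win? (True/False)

X winning at [XOX/..X/OO.]: True

[XOX/..X/OO.] X move#1: (1,0):-1/XOX/X.X/OO., (1,1):-1/XOX/.XX/OO., (2,2):+1/XOX/..X/OOX*
[XOX/..X/OOX] end (terminal -1, O#2); searched XOX/..X/OO. to 6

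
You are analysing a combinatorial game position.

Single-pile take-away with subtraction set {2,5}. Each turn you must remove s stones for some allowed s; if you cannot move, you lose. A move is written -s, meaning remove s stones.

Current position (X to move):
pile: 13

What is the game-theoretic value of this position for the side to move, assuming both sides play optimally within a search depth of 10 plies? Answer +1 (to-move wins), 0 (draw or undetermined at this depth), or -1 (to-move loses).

ply 1, X at 13 | -2=+1→11*; -5=+1→8
ply 2, O at 11 | -2=-1→9*; -5=-1→6
ply 3, X at 9 | -2=+1→7*; -5=+1→4
ply 4, O at 7 | -2=-1→5*; -5=-1→2
ply 5, X at 5 | -2=-1→3; -5=+1→0*
ply 6: 0 is terminal -1 (O); from 13 depth 10

value(13, X) = +1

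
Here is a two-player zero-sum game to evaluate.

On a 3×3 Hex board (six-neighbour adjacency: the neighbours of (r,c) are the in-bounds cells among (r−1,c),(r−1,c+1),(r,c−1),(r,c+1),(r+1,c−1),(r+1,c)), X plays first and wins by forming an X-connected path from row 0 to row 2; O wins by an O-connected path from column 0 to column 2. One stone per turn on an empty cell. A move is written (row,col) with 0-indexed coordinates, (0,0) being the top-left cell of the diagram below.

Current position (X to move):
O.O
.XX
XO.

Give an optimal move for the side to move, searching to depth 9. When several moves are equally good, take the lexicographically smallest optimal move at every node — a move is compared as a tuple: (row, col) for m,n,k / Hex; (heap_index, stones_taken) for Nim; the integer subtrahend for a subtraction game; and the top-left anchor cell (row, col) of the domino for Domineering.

ply 1, X at O.O/.XX/XO. | (0,1)=+1→OXO/.XX/XO.*; (1,0)=-1→O.O/XXX/XO.; (2,2)=-1→O.O/.XX/XOX
ply 2: OXO/.XX/XO. is terminal -1 (O); from O.O/.XX/XO. depth 9

X's best at [O.O/.XX/XO.]: (0,1)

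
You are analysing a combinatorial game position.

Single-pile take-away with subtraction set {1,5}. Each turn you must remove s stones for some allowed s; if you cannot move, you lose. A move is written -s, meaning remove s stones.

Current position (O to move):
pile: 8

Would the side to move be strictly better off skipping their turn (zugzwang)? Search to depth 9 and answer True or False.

zugzwang(8, O) = True

ply 1, O at 8 | -1=-1→7*; -5=-1→3
ply 2, X at 7 | -1=+1→6*; -5=+1→2
ply 3, O at 6 | -1=-1→5*; -5=-1→1
ply 4, X at 5 | -1=+1→4*; -5=+1→0
ply 5, O at 4 | -1=-1→3*
ply 6, X at 3 | -1=+1→2*
ply 7, O at 2 | -1=-1→1*
ply 8, X at 1 | -1=+1→0*
ply 9: 0 is terminal -1 (O); from 8 depth 9
suppose O passes — search the same position with X to move:
pass> ply 1, X at 8 | -1=-1→7*; -5=-1→3
pass> ply 2, O at 7 | -1=+1→6*; -5=+1→2
pass> ply 3, X at 6 | -1=-1→5*; -5=-1→1
pass> ply 4, O at 5 | -1=+1→4*; -5=+1→0
pass> ply 5, X at 4 | -1=-1→3*
pass> ply 6, O at 3 | -1=+1→2*
pass> ply 7, X at 2 | -1=-1→1*
pass> ply 8, O at 1 | -1=+1→0*
pass> ply 9: 0 is terminal -1 (X); from 8 depth 9
for O: play -1, pass +1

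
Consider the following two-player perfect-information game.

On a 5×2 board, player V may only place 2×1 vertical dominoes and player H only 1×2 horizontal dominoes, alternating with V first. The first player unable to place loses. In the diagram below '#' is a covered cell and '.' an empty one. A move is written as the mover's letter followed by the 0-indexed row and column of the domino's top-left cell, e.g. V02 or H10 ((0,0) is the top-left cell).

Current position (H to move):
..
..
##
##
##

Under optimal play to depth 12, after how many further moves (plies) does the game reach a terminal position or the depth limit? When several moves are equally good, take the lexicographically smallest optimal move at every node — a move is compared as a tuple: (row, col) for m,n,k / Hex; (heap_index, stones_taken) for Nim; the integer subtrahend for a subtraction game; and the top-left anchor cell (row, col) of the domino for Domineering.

PV length from [../../##/##/##]: 1 ply

p1 H@[../../##/##/##]: H00[##/../##/##/##]+1* H10[../##/##/##/##]+1
p2 V@[##/../##/##/##] terminal -1; root [../../##/##/##] d12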